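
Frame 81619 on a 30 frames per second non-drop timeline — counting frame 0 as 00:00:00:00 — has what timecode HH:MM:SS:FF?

00:45:20:19

81619 ÷ 30 = 2720 full seconds, remainder 19 frames.
2720 s = 0 h 45 min 20 s.
Timecode: 00:45:20:19.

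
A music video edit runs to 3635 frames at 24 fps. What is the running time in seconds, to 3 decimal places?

151.458 seconds

Running time = 3635 × 1/24 = 3635/24 s ≈ 151.458 s.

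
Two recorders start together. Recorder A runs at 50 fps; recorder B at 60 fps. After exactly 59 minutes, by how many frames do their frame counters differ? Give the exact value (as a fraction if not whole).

35400 frames

59 min = 3540 s.
A emits 50 × 3540 = 177000 frames; B emits 60 × 3540 = 212400.
Difference = 35400 frames; B is ahead of A.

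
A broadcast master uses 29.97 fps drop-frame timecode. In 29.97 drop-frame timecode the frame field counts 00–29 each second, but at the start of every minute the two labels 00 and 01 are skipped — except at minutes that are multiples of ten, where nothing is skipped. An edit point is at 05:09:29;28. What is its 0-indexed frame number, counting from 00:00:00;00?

Complete 10-minute blocks: 30, each 17982 frames → 539460.
Remaining 9 whole minutes in the current block: 1800 + 8 × 1798 = 16184 frames.
Within the current minute: 29 × 30 + 28 − 2 = 896 (labels ;00/;01 skipped at this minute). Total = 539460 + 16184 + 896 = 556540.

556540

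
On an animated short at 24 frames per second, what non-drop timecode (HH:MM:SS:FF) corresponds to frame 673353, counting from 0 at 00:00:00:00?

673353 ÷ 24 = 28056 full seconds, remainder 9 frames.
28056 s = 7 h 47 min 36 s.
Timecode: 07:47:36:09.

07:47:36:09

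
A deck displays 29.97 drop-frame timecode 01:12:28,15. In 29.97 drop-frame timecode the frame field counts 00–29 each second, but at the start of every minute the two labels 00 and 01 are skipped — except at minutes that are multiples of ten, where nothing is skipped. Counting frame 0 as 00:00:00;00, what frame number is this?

Complete 10-minute blocks: 7, each 17982 frames → 125874.
Remaining 2 whole minutes in the current block: 1800 + 1 × 1798 = 3598 frames.
Within the current minute: 28 × 30 + 15 − 2 = 853 (labels ;00/;01 skipped at this minute). Total = 125874 + 3598 + 853 = 130325.

130325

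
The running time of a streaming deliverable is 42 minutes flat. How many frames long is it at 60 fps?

42 min = 2520 s.
Frames = 2520 × 60 = 151200.

151200 frames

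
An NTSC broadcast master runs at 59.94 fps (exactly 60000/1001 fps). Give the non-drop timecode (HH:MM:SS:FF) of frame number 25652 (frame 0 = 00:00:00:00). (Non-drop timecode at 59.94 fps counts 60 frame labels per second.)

25652 ÷ 60 = 427 full seconds, remainder 32 frames.
427 s = 0 h 7 min 7 s.
Timecode: 00:07:07:32.

00:07:07:32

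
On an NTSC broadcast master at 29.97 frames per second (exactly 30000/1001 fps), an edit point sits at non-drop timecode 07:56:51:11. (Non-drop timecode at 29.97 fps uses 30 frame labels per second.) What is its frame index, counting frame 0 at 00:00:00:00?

858341

Total seconds to the label: (7 × 3600 + 56 × 60 + 51) = 28611.
Frame index = 28611 × 30 + 11 = 858341.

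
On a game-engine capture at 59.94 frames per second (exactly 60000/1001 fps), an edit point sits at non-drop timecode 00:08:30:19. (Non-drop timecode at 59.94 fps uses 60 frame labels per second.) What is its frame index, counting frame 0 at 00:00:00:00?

Total seconds to the label: (0 × 3600 + 8 × 60 + 30) = 510.
Frame index = 510 × 60 + 19 = 30619.

frame 30619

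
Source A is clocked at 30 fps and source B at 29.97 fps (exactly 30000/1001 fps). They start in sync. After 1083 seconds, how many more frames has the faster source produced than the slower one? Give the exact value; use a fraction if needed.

A emits 30 × 1083 = 32490 frames; B emits 30000/1001 × 1083 = 32490000/1001.
Difference = 32490/1001 frames (≈ 32.4575); B is behind A.

32490/1001 frames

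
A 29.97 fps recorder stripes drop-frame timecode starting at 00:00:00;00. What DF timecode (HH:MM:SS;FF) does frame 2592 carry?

00:01:26;14

Ten DF minutes hold 17982 frames, so frame 2592 lies in block 0 (frames 0–17981) with 2592 frames into that block.
The block's first minute is 1800 frames and the rest 1798 each; 2592 frames reaches minute 1, so 0 × 18 + 1 × 2 = 2 labels have been skipped so far.
Adding those back, label number 2592 + 2 = 2594 at 30 labels/s is 86 s + 14 f = 0 h 1 min 26 s frame 14, i.e. 00:01:26;14.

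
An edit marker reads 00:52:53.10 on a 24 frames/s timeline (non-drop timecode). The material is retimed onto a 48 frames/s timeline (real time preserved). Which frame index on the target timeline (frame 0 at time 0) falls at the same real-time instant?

frame 152324

Source frame index: (0×3600 + 52×60 + 53) × 24 + 10 = 76162.
Real time: 76162 / (24) = 38081/12 s.
Target frame: (38081/12) × (48) = 152324.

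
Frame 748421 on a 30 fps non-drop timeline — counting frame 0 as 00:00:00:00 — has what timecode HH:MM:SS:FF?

748421 ÷ 30 = 24947 full seconds, remainder 11 frames.
24947 s = 6 h 55 min 47 s.
Timecode: 06:55:47:11.

06:55:47:11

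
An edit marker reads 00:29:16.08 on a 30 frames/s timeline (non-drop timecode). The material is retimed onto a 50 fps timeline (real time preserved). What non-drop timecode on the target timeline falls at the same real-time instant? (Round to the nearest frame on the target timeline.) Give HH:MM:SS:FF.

Source frame index: (0×3600 + 29×60 + 16) × 30 + 8 = 52688.
Real time: 52688 / (30) = 26344/15 s.
Target frame: (26344/15) × (50) = 263440/3 ≈ 87813.333 → 87813.
At 50 labels/s: frame 87813 → 00:29:16:13.

00:29:16:13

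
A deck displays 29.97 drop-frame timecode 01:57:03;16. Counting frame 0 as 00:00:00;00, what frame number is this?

As if non-drop at 30 labels/s: (1 × 3600 + 57 × 60 + 3) × 30 + 16 = 210706.
Minute boundaries passed: 117; those not divisible by 10: 117 − 11 = 106; dropped labels = 2 × 106 = 212.
Actual frame index = 210706 − 212 = 210494.

210494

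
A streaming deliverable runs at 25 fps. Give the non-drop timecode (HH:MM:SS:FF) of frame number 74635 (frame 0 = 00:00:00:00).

00:49:45:10

74635 ÷ 25 = 2985 full seconds, remainder 10 frames.
2985 s = 0 h 49 min 45 s.
Timecode: 00:49:45:10.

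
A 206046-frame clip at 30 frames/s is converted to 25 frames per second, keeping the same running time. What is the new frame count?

Target frames = source frames × (target rate / source rate) = 206046 × (25)/(30) = 206046 × 5/6 = 171705.

171705 frames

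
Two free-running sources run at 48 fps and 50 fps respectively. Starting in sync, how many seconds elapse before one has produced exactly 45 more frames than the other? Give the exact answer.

The gap grows by |50 − 48| = 2 frames per second.
Time for a 45-frame gap: 45 ÷ (2) = 22.5 s.

22.5 seconds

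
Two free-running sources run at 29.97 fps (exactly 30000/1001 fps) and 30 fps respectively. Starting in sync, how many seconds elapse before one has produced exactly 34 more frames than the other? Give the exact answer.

17017/15 seconds

The gap grows by |30 − 30000/1001| = 30/1001 frames per second.
Time for a 34-frame gap: 34 ÷ (30/1001) = 17017/15 s.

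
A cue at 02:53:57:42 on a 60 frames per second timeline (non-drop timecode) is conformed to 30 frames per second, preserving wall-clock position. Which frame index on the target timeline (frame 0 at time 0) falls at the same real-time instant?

Source frame index: (2×3600 + 53×60 + 57) × 60 + 42 = 626262.
Real time: 626262 / (60) = 104377/10 s.
Target frame: (104377/10) × (30) = 313131.

frame 313131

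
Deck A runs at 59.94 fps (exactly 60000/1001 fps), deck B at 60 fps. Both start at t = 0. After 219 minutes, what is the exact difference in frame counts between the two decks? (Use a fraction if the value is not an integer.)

219 min = 13140 s.
A emits 60000/1001 × 13140 = 788400000/1001 frames; B emits 60 × 13140 = 788400.
Difference = 788400/1001 frames (≈ 787.6124); B is ahead of A.

788400/1001 frames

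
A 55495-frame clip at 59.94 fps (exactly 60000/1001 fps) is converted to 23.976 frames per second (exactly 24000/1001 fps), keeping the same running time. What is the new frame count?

22198 frames

Target frames = source frames × (target rate / source rate) = 55495 × (24000/1001)/(60000/1001) = 55495 × 2/5 = 22198.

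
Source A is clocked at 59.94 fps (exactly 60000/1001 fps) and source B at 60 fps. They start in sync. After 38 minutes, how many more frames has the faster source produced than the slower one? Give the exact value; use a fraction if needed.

38 min = 2280 s.
A emits 60000/1001 × 2280 = 136800000/1001 frames; B emits 60 × 2280 = 136800.
Difference = 136800/1001 frames (≈ 136.6633); B is ahead of A.

136800/1001 frames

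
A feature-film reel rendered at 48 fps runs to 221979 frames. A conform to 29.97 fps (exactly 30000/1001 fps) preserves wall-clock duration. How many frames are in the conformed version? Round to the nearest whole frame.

Frames at target rate = 221979 × (30000/1001) / (48) = 138736875/1001 ≈ 138598.277.
Nearest whole frame: 138598.

138598 frames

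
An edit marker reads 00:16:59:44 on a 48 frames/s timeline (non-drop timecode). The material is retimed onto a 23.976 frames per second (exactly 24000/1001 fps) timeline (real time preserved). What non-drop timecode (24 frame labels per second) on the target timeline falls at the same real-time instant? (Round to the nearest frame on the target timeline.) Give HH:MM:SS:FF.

Source frame index: (0×3600 + 16×60 + 59) × 48 + 44 = 48956.
Real time: 48956 / (48) = 12239/12 s.
Target frame: (12239/12) × (24000/1001) = 24478000/1001 ≈ 24453.546 → 24454.
At 24 labels/s: frame 24454 → 00:16:58:22.

00:16:58:22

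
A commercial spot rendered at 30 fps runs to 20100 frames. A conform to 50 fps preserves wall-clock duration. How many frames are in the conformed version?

33500 frames

Target frames = source frames × (target rate / source rate) = 20100 × (50)/(30) = 20100 × 5/3 = 33500.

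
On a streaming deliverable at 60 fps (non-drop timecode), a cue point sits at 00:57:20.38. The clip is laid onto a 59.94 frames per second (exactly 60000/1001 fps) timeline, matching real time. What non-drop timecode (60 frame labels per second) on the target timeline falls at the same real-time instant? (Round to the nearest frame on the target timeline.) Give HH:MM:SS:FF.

Source frame index: (0×3600 + 57×60 + 20) × 60 + 38 = 206438.
Real time: 206438 / (60) = 103219/30 s.
Target frame: (103219/30) × (60000/1001) = 206438000/1001 ≈ 206231.768 → 206232.
At 60 labels/s: frame 206232 → 00:57:17:12.

00:57:17:12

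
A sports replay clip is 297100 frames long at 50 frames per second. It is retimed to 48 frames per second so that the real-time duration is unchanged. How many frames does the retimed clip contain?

285216 frames

Target frames = source frames × (target rate / source rate) = 297100 × (48)/(50) = 297100 × 24/25 = 285216.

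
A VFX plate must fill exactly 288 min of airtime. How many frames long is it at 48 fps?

829440 frames

288 min = 17280 s.
Frames = 17280 × 48 = 829440.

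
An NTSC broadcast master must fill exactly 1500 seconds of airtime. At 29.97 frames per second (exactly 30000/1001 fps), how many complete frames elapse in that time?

44955 frames

Frames = 1500 × 30000/1001 = 45000000/1001 ≈ 44955.0450.
Complete frames: 44955.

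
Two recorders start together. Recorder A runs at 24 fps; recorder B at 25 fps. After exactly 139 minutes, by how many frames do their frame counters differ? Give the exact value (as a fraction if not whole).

139 min = 8340 s.
A emits 24 × 8340 = 200160 frames; B emits 25 × 8340 = 208500.
Difference = 8340 frames; B is ahead of A.

8340 frames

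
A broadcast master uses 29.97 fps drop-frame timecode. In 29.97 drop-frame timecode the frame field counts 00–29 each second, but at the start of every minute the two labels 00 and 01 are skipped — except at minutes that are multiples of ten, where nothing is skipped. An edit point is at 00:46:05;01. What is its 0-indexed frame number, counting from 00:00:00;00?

Complete 10-minute blocks: 4, each 17982 frames → 71928.
Remaining 6 whole minutes in the current block: 1800 + 5 × 1798 = 10790 frames.
Within the current minute: 5 × 30 + 1 − 2 = 149 (labels ;00/;01 skipped at this minute). Total = 71928 + 10790 + 149 = 82867.

82867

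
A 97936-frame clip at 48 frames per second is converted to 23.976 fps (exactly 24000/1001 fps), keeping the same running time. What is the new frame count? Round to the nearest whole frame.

48919 frames

Frames at target rate = 97936 × (24000/1001) / (48) = 48968000/1001 ≈ 48919.081.
Nearest whole frame: 48919.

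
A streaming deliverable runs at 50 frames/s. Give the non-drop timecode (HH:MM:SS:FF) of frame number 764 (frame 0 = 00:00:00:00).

764 ÷ 50 = 15 full seconds, remainder 14 frames.
15 s = 0 h 0 min 15 s.
Timecode: 00:00:15:14.

00:00:15:14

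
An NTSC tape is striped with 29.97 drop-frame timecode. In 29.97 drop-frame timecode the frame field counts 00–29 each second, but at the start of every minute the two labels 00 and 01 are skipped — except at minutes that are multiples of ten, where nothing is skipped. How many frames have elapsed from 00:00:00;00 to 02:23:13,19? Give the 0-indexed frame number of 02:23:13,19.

Complete 10-minute blocks: 14, each 17982 frames → 251748.
Remaining 3 whole minutes in the current block: 1800 + 2 × 1798 = 5396 frames.
Within the current minute: 13 × 30 + 19 − 2 = 407 (labels ;00/;01 skipped at this minute). Total = 251748 + 5396 + 407 = 257551.

257551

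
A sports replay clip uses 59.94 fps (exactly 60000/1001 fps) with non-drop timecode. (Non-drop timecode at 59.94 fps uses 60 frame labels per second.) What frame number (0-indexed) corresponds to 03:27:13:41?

Total seconds to the label: (3 × 3600 + 27 × 60 + 13) = 12433.
Frame index = 12433 × 60 + 41 = 746021.

746021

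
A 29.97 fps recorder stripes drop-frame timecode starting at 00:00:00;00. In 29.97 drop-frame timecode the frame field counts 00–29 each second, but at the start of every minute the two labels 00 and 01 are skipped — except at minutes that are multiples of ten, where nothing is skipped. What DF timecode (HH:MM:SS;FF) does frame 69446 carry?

Ten DF minutes hold 17982 frames, so frame 69446 lies in block 3 (frames 53946–71927) with 15500 frames into that block.
The block's first minute is 1800 frames and the rest 1798 each; 15500 frames reaches minute 8, so 3 × 18 + 8 × 2 = 70 labels have been skipped so far.
Adding those back, label number 69446 + 70 = 69516 at 30 labels/s is 2317 s + 6 f = 0 h 38 min 37 s frame 6, i.e. 00:38:37;06.

00:38:37;06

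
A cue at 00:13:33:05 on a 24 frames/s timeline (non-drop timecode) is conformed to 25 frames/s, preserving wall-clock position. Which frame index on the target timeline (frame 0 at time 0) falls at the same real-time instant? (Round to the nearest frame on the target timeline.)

Source frame index: (0×3600 + 13×60 + 33) × 24 + 5 = 19517.
Real time: 19517 / (24) = 19517/24 s.
Target frame: (19517/24) × (25) = 487925/24 ≈ 20330.208 → 20330.

frame 20330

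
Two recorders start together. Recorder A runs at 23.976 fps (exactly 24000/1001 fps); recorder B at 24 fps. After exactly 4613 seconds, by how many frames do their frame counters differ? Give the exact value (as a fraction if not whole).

15816/143 frames

A emits 24000/1001 × 4613 = 15816000/143 frames; B emits 24 × 4613 = 110712.
Difference = 15816/143 frames (≈ 110.6014); B is ahead of A.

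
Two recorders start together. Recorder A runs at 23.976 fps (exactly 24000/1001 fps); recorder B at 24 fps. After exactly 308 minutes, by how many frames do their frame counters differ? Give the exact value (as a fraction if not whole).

5760/13 frames

308 min = 18480 s.
A emits 24000/1001 × 18480 = 5760000/13 frames; B emits 24 × 18480 = 443520.
Difference = 5760/13 frames (≈ 443.0769); B is ahead of A.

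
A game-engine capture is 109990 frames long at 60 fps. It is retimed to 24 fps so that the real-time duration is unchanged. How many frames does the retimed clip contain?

Target frames = source frames × (target rate / source rate) = 109990 × (24)/(60) = 109990 × 2/5 = 43996.

43996 frames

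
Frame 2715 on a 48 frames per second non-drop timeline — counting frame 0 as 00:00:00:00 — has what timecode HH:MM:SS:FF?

2715 ÷ 48 = 56 full seconds, remainder 27 frames.
56 s = 0 h 0 min 56 s.
Timecode: 00:00:56:27.

00:00:56:27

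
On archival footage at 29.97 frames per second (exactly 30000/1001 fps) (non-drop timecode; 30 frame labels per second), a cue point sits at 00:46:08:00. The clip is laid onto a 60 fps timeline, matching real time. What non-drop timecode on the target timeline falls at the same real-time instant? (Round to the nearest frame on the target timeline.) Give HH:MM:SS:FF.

Source frame index: (0×3600 + 46×60 + 8) × 30 + 0 = 83040.
Real time: 83040 / (30000/1001) = 346346/125 s.
Target frame: (346346/125) × (60) = 4156152/25 ≈ 166246.080 → 166246.
At 60 labels/s: frame 166246 → 00:46:10:46.

00:46:10:46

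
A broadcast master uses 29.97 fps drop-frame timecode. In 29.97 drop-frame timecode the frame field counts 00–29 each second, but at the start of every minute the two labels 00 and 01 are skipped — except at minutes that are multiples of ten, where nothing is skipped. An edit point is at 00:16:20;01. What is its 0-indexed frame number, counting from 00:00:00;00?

Complete 10-minute blocks: 1, each 17982 frames → 17982.
Remaining 6 whole minutes in the current block: 1800 + 5 × 1798 = 10790 frames.
Within the current minute: 20 × 30 + 1 − 2 = 599 (labels ;00/;01 skipped at this minute). Total = 17982 + 10790 + 599 = 29371.

29371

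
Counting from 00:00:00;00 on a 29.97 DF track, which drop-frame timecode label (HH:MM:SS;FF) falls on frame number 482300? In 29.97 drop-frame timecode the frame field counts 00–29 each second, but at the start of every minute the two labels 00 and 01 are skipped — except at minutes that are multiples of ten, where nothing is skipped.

Ten DF minutes hold 17982 frames, so frame 482300 lies in block 26 (frames 467532–485513) with 14768 frames into that block.
The block's first minute is 1800 frames and the rest 1798 each; 14768 frames reaches minute 8, so 26 × 18 + 8 × 2 = 484 labels have been skipped so far.
Adding those back, label number 482300 + 484 = 482784 at 30 labels/s is 16092 s + 24 f = 4 h 28 min 12 s frame 24, i.e. 04:28:12;24.

04:28:12;24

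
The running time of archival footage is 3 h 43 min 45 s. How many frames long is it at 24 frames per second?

3 h 43 min 45 s = 13425 s.
Frames = 13425 × 24 = 322200.

322200 frames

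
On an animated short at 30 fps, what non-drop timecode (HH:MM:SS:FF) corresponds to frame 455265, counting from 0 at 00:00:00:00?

04:12:55:15

455265 ÷ 30 = 15175 full seconds, remainder 15 frames.
15175 s = 4 h 12 min 55 s.
Timecode: 04:12:55:15.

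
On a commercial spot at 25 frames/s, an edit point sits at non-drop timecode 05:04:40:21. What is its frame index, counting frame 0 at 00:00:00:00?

Total seconds to the label: (5 × 3600 + 4 × 60 + 40) = 18280.
Frame index = 18280 × 25 + 21 = 457021.

frame 457021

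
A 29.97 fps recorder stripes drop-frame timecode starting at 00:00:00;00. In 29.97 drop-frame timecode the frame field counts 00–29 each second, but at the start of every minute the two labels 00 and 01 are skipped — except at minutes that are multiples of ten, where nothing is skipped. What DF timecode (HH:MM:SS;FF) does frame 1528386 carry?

14:09:57;06

Each 10-minute DF block holds 10 × 60 × 30 − 9 × 2 = 17982 frames. 1528386 ÷ 17982 → 84 full blocks, remainder 17898.
Within the partial block the first minute is 1800 frames and each further minute 1798, so 9 further minute boundaries passed. Total skipped labels = 18 × 84 + 2 × 9 = 1530.
Non-drop label index = 1528386 + 1530 = 1529916; at 30 labels/s that is 14:09:57:06, i.e. DF 14:09:57;06.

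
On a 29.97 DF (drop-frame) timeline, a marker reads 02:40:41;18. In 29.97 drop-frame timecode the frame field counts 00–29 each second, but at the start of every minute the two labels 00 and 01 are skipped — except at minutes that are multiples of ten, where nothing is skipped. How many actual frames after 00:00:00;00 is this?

As if non-drop at 30 labels/s: (2 × 3600 + 40 × 60 + 41) × 30 + 18 = 289248.
Minute boundaries passed: 160; those not divisible by 10: 160 − 16 = 144; dropped labels = 2 × 144 = 288.
Actual frame index = 289248 − 288 = 288960.

288960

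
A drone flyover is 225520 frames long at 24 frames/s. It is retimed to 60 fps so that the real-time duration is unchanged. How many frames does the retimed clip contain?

563800 frames

Target frames = source frames × (target rate / source rate) = 225520 × (60)/(24) = 225520 × 5/2 = 563800.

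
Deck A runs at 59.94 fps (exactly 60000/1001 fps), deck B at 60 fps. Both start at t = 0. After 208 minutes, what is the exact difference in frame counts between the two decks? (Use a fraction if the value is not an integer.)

208 min = 12480 s.
A emits 60000/1001 × 12480 = 57600000/77 frames; B emits 60 × 12480 = 748800.
Difference = 57600/77 frames (≈ 748.0519); B is ahead of A.

57600/77 frames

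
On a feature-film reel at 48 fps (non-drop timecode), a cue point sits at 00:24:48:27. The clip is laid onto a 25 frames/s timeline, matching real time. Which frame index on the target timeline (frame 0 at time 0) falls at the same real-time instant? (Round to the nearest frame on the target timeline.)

frame 37214

Source frame index: (0×3600 + 24×60 + 48) × 48 + 27 = 71451.
Real time: 71451 / (48) = 23817/16 s.
Target frame: (23817/16) × (25) = 595425/16 ≈ 37214.062 → 37214.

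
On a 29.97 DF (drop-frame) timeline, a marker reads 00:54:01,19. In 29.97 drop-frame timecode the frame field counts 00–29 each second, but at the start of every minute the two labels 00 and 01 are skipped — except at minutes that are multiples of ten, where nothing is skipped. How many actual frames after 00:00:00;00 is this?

97151

Complete 10-minute blocks: 5, each 17982 frames → 89910.
Remaining 4 whole minutes in the current block: 1800 + 3 × 1798 = 7194 frames.
Within the current minute: 1 × 30 + 19 − 2 = 47 (labels ;00/;01 skipped at this minute). Total = 89910 + 7194 + 47 = 97151.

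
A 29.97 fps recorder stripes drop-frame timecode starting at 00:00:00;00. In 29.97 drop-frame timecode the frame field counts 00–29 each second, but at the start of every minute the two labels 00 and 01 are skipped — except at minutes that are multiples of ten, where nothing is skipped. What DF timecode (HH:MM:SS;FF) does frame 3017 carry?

Ten DF minutes hold 17982 frames, so frame 3017 lies in block 0 (frames 0–17981) with 3017 frames into that block.
The block's first minute is 1800 frames and the rest 1798 each; 3017 frames reaches minute 1, so 0 × 18 + 1 × 2 = 2 labels have been skipped so far.
Adding those back, label number 3017 + 2 = 3019 at 30 labels/s is 100 s + 19 f = 0 h 1 min 40 s frame 19, i.e. 00:01:40;19.

00:01:40;19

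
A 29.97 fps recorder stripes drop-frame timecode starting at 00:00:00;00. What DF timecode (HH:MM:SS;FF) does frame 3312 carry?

Each 10-minute DF block holds 10 × 60 × 30 − 9 × 2 = 17982 frames. 3312 ÷ 17982 → 0 full blocks, remainder 3312.
Within the partial block the first minute is 1800 frames and each further minute 1798, so 1 further minute boundary passed. Total skipped labels = 18 × 0 + 2 × 1 = 2.
Non-drop label index = 3312 + 2 = 3314; at 30 labels/s that is 00:01:50:14, i.e. DF 00:01:50;14.

00:01:50;14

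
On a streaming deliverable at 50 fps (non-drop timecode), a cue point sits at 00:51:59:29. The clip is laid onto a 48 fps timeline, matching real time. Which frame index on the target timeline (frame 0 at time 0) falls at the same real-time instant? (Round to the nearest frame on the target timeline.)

frame 149740

Source frame index: (0×3600 + 51×60 + 59) × 50 + 29 = 155979.
Real time: 155979 / (50) = 155979/50 s.
Target frame: (155979/50) × (48) = 3743496/25 ≈ 149739.840 → 149740.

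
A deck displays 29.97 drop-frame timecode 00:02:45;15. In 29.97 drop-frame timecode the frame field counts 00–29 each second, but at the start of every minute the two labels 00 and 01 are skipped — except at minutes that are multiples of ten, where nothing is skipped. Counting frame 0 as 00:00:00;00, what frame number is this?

Complete 10-minute blocks: 0, each 17982 frames → 0.
Remaining 2 whole minutes in the current block: 1800 + 1 × 1798 = 3598 frames.
Within the current minute: 45 × 30 + 15 − 2 = 1363 (labels ;00/;01 skipped at this minute). Total = 0 + 3598 + 1363 = 4961.

4961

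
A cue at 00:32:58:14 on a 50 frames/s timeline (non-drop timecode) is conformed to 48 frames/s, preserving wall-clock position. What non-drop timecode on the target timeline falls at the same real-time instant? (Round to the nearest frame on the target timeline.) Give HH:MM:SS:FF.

00:32:58:13

Source frame index: (0×3600 + 32×60 + 58) × 50 + 14 = 98914.
Real time: 98914 / (50) = 49457/25 s.
Target frame: (49457/25) × (48) = 2373936/25 ≈ 94957.440 → 94957.
At 48 labels/s: frame 94957 → 00:32:58:13.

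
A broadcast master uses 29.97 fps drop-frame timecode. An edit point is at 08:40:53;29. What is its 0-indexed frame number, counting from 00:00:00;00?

936683

Complete 10-minute blocks: 52, each 17982 frames → 935064.
Remaining 0 whole minutes in the current block: 0 frames.
Within the current minute: 53 × 30 + 29 = 1619. Total = 935064 + 0 + 1619 = 936683.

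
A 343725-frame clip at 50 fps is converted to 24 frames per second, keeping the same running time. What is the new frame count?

164988 frames

Target frames = source frames × (target rate / source rate) = 343725 × (24)/(50) = 343725 × 12/25 = 164988.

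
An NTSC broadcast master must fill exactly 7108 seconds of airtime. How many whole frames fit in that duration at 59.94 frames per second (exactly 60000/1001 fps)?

426053 frames

Frames = 7108 × 60000/1001 = 426480000/1001 ≈ 426053.9461.
Complete frames: 426053.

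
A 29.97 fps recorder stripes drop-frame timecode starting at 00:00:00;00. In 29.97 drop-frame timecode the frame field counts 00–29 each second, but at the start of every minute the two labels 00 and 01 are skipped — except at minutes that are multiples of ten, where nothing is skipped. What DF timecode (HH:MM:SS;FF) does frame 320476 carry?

Each 10-minute DF block holds 10 × 60 × 30 − 9 × 2 = 17982 frames. 320476 ÷ 17982 → 17 full blocks, remainder 14782.
Within the partial block the first minute is 1800 frames and each further minute 1798, so 8 further minute boundaries passed. Total skipped labels = 18 × 17 + 2 × 8 = 322.
Non-drop label index = 320476 + 322 = 320798; at 30 labels/s that is 02:58:13:08, i.e. DF 02:58:13;08.

02:58:13;08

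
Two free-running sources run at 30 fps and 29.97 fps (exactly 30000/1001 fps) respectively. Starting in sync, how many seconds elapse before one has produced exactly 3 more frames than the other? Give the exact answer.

The gap grows by |30000/1001 − 30| = 30/1001 frames per second.
Time for a 3-frame gap: 3 ÷ (30/1001) = 100.1 s.

100.1 seconds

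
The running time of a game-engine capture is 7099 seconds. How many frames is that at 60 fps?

Frames = 7099 × 60 = 425940.

425940 frames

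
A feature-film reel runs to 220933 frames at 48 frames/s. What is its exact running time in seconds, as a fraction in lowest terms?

Running time = 220933 ÷ (48) = 220933 × 1/48 = 220933/48 s.

220933/48 seconds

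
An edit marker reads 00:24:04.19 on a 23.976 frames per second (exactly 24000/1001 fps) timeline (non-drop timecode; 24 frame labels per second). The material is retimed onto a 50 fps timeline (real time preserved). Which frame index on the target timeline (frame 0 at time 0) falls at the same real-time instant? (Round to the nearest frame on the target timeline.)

Source frame index: (0×3600 + 24×60 + 4) × 24 + 19 = 34675.
Real time: 34675 / (24000/1001) = 1388387/960 s.
Target frame: (1388387/960) × (50) = 6941935/96 ≈ 72311.823 → 72312.

frame 72312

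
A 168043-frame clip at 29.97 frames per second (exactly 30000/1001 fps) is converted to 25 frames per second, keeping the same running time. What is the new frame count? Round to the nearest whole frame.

Frames at target rate = 168043 × (25) / (30000/1001) = 168211043/1200 ≈ 140175.869.
Nearest whole frame: 140176.

140176 frames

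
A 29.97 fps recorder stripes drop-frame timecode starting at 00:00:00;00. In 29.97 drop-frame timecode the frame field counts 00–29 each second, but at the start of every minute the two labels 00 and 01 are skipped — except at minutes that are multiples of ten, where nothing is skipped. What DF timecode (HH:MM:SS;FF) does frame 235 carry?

00:00:07;25

Each 10-minute DF block holds 10 × 60 × 30 − 9 × 2 = 17982 frames. 235 ÷ 17982 → 0 full blocks, remainder 235.
Within the partial block the first minute is 1800 frames and each further minute 1798, so 0 further minute boundaries passed. Total skipped labels = 18 × 0 + 2 × 0 = 0.
Non-drop label index = 235 + 0 = 235; at 30 labels/s that is 00:00:07:25, i.e. DF 00:00:07;25.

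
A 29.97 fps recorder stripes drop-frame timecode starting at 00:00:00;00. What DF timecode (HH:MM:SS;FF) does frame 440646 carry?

Ten DF minutes hold 17982 frames, so frame 440646 lies in block 24 (frames 431568–449549) with 9078 frames into that block.
The block's first minute is 1800 frames and the rest 1798 each; 9078 frames reaches minute 5, so 24 × 18 + 5 × 2 = 442 labels have been skipped so far.
Adding those back, label number 440646 + 442 = 441088 at 30 labels/s is 14702 s + 28 f = 4 h 5 min 2 s frame 28, i.e. 04:05:02;28.

04:05:02;28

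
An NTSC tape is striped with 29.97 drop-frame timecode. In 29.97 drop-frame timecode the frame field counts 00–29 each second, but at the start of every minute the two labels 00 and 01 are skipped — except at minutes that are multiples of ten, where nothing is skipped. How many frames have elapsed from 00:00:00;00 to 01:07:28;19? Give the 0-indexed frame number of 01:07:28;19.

121337

As if non-drop at 30 labels/s: (1 × 3600 + 7 × 60 + 28) × 30 + 19 = 121459.
Minute boundaries passed: 67; those not divisible by 10: 67 − 6 = 61; dropped labels = 2 × 61 = 122.
Actual frame index = 121459 − 122 = 121337.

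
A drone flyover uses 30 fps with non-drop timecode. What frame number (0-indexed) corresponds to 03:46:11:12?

407142

Total seconds to the label: (3 × 3600 + 46 × 60 + 11) = 13571.
Frame index = 13571 × 30 + 12 = 407142.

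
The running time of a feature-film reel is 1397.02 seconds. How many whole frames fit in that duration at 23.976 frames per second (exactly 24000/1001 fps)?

33494 frames

Frames = 1397.02 × 24000/1001 = 33528480/1001 ≈ 33494.9850.
Complete frames: 33494.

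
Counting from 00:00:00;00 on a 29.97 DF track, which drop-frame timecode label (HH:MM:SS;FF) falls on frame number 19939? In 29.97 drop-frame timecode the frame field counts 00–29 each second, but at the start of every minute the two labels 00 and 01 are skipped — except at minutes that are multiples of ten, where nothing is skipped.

Each 10-minute DF block holds 10 × 60 × 30 − 9 × 2 = 17982 frames. 19939 ÷ 17982 → 1 full block, remainder 1957.
Within the partial block the first minute is 1800 frames and each further minute 1798, so 1 further minute boundary passed. Total skipped labels = 18 × 1 + 2 × 1 = 20.
Non-drop label index = 19939 + 20 = 19959; at 30 labels/s that is 00:11:05:09, i.e. DF 00:11:05;09.

00:11:05;09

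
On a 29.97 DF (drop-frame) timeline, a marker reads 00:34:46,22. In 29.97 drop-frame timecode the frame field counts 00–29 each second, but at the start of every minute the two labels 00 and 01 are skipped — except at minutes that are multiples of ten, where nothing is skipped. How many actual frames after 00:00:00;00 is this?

62540

As if non-drop at 30 labels/s: (0 × 3600 + 34 × 60 + 46) × 30 + 22 = 62602.
Minute boundaries passed: 34; those not divisible by 10: 34 − 3 = 31; dropped labels = 2 × 31 = 62.
Actual frame index = 62602 − 62 = 62540.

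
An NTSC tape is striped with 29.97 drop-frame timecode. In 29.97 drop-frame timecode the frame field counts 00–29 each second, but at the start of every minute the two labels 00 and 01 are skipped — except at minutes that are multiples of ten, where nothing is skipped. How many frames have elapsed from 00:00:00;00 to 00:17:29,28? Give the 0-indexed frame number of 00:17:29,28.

31466

Complete 10-minute blocks: 1, each 17982 frames → 17982.
Remaining 7 whole minutes in the current block: 1800 + 6 × 1798 = 12588 frames.
Within the current minute: 29 × 30 + 28 − 2 = 896 (labels ;00/;01 skipped at this minute). Total = 17982 + 12588 + 896 = 31466.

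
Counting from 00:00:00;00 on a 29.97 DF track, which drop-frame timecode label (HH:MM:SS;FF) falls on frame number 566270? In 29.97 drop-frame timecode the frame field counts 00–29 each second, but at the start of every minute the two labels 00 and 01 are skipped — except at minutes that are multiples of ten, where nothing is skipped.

Ten DF minutes hold 17982 frames, so frame 566270 lies in block 31 (frames 557442–575423) with 8828 frames into that block.
The block's first minute is 1800 frames and the rest 1798 each; 8828 frames reaches minute 4, so 31 × 18 + 4 × 2 = 566 labels have been skipped so far.
Adding those back, label number 566270 + 566 = 566836 at 30 labels/s is 18894 s + 16 f = 5 h 14 min 54 s frame 16, i.e. 05:14:54;16.

05:14:54;16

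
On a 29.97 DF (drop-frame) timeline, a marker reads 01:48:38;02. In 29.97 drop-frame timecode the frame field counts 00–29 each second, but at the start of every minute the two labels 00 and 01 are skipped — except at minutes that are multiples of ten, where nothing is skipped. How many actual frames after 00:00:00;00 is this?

As if non-drop at 30 labels/s: (1 × 3600 + 48 × 60 + 38) × 30 + 2 = 195542.
Minute boundaries passed: 108; those not divisible by 10: 108 − 10 = 98; dropped labels = 2 × 98 = 196.
Actual frame index = 195542 − 196 = 195346.

195346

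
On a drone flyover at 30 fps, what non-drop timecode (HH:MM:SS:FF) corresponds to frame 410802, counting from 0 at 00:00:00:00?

03:48:13:12

410802 ÷ 30 = 13693 full seconds, remainder 12 frames.
13693 s = 3 h 48 min 13 s.
Timecode: 03:48:13:12.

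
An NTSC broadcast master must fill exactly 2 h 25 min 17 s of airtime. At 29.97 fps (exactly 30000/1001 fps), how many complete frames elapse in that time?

261248 frames

2 h 25 min 17 s = 8717 s.
Frames = 8717 × 30000/1001 = 261510000/1001 ≈ 261248.7512.
Complete frames: 261248.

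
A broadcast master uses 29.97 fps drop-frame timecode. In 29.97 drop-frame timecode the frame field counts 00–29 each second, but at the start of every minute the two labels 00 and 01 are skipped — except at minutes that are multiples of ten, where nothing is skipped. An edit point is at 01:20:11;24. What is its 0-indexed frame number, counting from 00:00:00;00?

144210

Complete 10-minute blocks: 8, each 17982 frames → 143856.
Remaining 0 whole minutes in the current block: 0 frames.
Within the current minute: 11 × 30 + 24 = 354. Total = 143856 + 0 + 354 = 144210.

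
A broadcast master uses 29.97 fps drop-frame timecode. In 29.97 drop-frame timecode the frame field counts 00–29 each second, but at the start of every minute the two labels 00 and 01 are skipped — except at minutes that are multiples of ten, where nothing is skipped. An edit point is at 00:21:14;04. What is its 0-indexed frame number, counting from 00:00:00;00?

As if non-drop at 30 labels/s: (0 × 3600 + 21 × 60 + 14) × 30 + 4 = 38224.
Minute boundaries passed: 21; those not divisible by 10: 21 − 2 = 19; dropped labels = 2 × 19 = 38.
Actual frame index = 38224 − 38 = 38186.

38186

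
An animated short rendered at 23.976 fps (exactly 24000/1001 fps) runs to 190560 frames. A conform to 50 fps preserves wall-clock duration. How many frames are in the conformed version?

Target frames = source frames × (target rate / source rate) = 190560 × (50)/(24000/1001) = 190560 × 1001/480 = 397397.

397397 frames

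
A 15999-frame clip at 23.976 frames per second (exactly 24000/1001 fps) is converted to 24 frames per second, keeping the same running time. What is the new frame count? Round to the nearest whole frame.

Frames at target rate = 15999 × (24) / (24000/1001) = 16014999/1000 ≈ 16014.999.
Nearest whole frame: 16015.

16015 frames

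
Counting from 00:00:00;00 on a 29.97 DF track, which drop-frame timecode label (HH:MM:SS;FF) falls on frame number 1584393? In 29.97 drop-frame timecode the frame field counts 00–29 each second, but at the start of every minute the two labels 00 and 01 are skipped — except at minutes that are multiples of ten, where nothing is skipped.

14:41:05;29

Ten DF minutes hold 17982 frames, so frame 1584393 lies in block 88 (frames 1582416–1600397) with 1977 frames into that block.
The block's first minute is 1800 frames and the rest 1798 each; 1977 frames reaches minute 1, so 88 × 18 + 1 × 2 = 1586 labels have been skipped so far.
Adding those back, label number 1584393 + 1586 = 1585979 at 30 labels/s is 52865 s + 29 f = 14 h 41 min 5 s frame 29, i.e. 14:41:05;29.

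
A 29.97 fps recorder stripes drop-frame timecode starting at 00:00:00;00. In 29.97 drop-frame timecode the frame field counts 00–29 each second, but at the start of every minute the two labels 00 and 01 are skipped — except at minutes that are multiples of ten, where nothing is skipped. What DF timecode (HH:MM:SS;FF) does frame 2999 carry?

Ten DF minutes hold 17982 frames, so frame 2999 lies in block 0 (frames 0–17981) with 2999 frames into that block.
The block's first minute is 1800 frames and the rest 1798 each; 2999 frames reaches minute 1, so 0 × 18 + 1 × 2 = 2 labels have been skipped so far.
Adding those back, label number 2999 + 2 = 3001 at 30 labels/s is 100 s + 1 f = 0 h 1 min 40 s frame 1, i.e. 00:01:40;01.

00:01:40;01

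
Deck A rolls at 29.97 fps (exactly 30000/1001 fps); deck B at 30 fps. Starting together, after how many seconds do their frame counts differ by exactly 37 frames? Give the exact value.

The gap grows by |30 − 30000/1001| = 30/1001 frames per second.
Time for a 37-frame gap: 37 ÷ (30/1001) = 37037/30 s.

37037/30 seconds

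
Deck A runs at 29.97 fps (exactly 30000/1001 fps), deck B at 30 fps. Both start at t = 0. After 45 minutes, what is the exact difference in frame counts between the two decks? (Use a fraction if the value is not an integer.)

81000/1001 frames

45 min = 2700 s.
A emits 30000/1001 × 2700 = 81000000/1001 frames; B emits 30 × 2700 = 81000.
Difference = 81000/1001 frames (≈ 80.9191); B is ahead of A.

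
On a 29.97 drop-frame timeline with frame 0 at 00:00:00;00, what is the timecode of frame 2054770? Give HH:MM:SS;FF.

19:02:40;26

Ten DF minutes hold 17982 frames, so frame 2054770 lies in block 114 (frames 2049948–2067929) with 4822 frames into that block.
The block's first minute is 1800 frames and the rest 1798 each; 4822 frames reaches minute 2, so 114 × 18 + 2 × 2 = 2056 labels have been skipped so far.
Adding those back, label number 2054770 + 2056 = 2056826 at 30 labels/s is 68560 s + 26 f = 19 h 2 min 40 s frame 26, i.e. 19:02:40;26.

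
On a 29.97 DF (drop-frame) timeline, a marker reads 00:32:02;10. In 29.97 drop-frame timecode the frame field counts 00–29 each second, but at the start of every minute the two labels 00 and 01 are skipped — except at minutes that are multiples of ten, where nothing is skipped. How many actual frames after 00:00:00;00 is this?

Complete 10-minute blocks: 3, each 17982 frames → 53946.
Remaining 2 whole minutes in the current block: 1800 + 1 × 1798 = 3598 frames.
Within the current minute: 2 × 30 + 10 − 2 = 68 (labels ;00/;01 skipped at this minute). Total = 53946 + 3598 + 68 = 57612.

57612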